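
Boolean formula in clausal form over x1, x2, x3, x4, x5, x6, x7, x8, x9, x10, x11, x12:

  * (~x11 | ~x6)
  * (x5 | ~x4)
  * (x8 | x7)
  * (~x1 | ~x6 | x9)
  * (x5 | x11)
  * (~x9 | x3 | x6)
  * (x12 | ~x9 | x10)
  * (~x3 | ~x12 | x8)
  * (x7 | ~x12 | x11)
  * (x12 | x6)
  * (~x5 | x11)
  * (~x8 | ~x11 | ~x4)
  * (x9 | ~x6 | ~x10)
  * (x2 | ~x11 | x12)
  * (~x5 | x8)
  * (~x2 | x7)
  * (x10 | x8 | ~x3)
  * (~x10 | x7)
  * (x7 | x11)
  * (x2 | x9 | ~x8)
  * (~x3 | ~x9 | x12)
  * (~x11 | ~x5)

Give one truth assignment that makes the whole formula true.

x1=0, x2=1, x3=1, x4=0, x5=0, x6=0, x7=1, x8=1, x9=1, x10=0, x11=1, x12=1

x1 occurs only negated in the remaining clauses — set x1 = False.
Pure literal: x4 appears only negated; assign x4 = False.
Try x2 = True.
  then x7 is forced to True.
Branch on x3: take x3 = True.
Branch on x5: take x5 = False.
  then x11 is forced to True.
  then x6 is forced to False.
  then x12 is forced to True.
  then x8 is forced to True.
x9, x10 are now unconstrained; take x9 = True, x10 = False.
Every clause has at least one true literal under this assignment.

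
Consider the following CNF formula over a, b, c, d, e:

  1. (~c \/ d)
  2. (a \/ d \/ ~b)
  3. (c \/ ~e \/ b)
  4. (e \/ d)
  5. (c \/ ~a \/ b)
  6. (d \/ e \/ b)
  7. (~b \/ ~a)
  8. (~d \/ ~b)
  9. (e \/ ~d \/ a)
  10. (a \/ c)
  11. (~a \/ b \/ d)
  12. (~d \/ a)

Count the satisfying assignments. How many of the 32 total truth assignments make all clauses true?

2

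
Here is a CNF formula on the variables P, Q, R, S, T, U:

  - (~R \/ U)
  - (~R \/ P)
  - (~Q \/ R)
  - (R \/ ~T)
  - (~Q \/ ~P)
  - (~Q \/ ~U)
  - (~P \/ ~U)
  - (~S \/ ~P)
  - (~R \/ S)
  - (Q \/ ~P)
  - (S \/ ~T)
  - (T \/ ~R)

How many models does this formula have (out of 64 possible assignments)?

4

The models are:
  P=F Q=F R=F S=F T=F U=F
  P=F Q=F R=F S=F T=F U=T
  P=F Q=F R=F S=T T=F U=F
  P=F Q=F R=F S=T T=F U=T
That's 4 in total.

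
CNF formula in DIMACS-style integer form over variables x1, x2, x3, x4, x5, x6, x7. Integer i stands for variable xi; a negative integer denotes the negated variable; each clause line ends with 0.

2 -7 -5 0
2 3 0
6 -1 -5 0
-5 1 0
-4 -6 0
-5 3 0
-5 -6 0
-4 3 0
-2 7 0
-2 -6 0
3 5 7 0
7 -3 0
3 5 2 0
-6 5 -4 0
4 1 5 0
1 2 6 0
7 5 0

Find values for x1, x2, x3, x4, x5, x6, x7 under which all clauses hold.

x1 = 1, x2 = 0, x3 = 1, x4 = 0, x5 = 0, x6 = 0, x7 = 1

Check each clause:
  1. (x2 ∨ ¬x7 ∨ ¬x5) — ¬x5 is true.
  2. (x2 ∨ x3) — x3 is true.
  3. (x6 ∨ ¬x5 ∨ ¬x1) — ¬x5 is true.
  4. (¬x5 ∨ x1) — x1 is true.
  5. (¬x4 ∨ ¬x6) — ¬x6 is true.
  6. (x3 ∨ ¬x5) — x3 is true.
  7. (¬x6 ∨ ¬x5) — ¬x6 is true.
  8. (x3 ∨ ¬x4) — x3 is true.
  9. (¬x2 ∨ x7) — ¬x2 is true.
  10. (¬x2 ∨ ¬x6) — ¬x6 is true.
  11. (x3 ∨ x7 ∨ x5) — x3 is true.
  12. (¬x3 ∨ x7) — x7 is true.
  13. (x5 ∨ x3 ∨ x2) — x3 is true.
  14. (¬x4 ∨ ¬x6 ∨ x5) — ¬x6 is true.
  15. (x5 ∨ x1 ∨ x4) — x1 is true.
  16. (x6 ∨ x2 ∨ x1) — x1 is true.
  17. (x5 ∨ x7) — x7 is true.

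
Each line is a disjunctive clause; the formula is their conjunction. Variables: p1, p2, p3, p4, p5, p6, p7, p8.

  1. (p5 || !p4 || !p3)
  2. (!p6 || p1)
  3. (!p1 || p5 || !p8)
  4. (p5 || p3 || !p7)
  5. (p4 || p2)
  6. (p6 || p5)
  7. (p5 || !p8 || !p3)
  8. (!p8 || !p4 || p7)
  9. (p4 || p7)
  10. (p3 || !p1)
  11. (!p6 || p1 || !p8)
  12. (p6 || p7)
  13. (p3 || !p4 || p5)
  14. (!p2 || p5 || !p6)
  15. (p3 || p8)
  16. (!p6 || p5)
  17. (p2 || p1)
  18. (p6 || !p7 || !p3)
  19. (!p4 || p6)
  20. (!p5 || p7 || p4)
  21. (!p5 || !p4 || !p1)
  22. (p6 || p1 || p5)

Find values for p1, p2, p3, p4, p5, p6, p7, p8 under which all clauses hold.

Branch on p1: take p1 = True.
  then p3 is forced to True.
The remaining clauses are satisfied by p2 = True, p4 = False, p5 = True, p6 = True, p7 = True, p8 = False.

p1=1, p2=1, p3=1, p4=0, p5=1, p6=1, p7=1, p8=0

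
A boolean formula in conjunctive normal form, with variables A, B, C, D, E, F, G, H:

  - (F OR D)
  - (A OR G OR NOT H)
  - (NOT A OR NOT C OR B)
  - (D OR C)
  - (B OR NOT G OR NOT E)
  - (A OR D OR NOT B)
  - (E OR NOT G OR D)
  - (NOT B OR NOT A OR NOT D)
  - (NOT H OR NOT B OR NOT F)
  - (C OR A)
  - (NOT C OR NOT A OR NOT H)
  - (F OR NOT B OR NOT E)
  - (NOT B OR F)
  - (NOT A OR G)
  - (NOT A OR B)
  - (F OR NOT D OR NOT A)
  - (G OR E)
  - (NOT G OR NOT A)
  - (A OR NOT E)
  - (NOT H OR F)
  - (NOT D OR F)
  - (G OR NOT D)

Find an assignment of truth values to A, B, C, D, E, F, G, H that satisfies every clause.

Set A = False and propagate.
  then C is forced to True.
  then E is forced to False.
  then G is forced to True.
  then D is forced to True.
  then F is forced to True.
Set B = False and propagate.
H is now unconstrained; take H = True.
Every clause has at least one true literal under this assignment.

A=0, B=0, C=1, D=1, E=0, F=1, G=1, H=1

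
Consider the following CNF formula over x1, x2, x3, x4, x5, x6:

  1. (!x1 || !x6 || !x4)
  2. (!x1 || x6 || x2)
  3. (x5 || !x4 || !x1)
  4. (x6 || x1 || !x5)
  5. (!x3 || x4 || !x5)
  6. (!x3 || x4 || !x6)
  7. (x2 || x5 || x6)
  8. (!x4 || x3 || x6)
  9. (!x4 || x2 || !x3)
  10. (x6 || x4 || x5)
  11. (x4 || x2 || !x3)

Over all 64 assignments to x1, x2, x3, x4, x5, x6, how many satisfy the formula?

Split on x4, then x6.
  x4=1, x6=1: x5 free; 3 ways for (x1,x2,x3) × 2^1 = 6.
  x4=1, x6=0: remaining (x1,x2,x3,x5) ∈ {(0,1,1,0); (1,1,1,1)} — 2.
  x4=0, x6=1: forces x3=0; x1, x2, x5 free → 2^3 = 8.
  x4=0, x6=0: remaining (x1,x2,x3,x5) ∈ {(1,1,0,1)} — 1.
Total: 6 + 2 + 8 + 1 = 17.

17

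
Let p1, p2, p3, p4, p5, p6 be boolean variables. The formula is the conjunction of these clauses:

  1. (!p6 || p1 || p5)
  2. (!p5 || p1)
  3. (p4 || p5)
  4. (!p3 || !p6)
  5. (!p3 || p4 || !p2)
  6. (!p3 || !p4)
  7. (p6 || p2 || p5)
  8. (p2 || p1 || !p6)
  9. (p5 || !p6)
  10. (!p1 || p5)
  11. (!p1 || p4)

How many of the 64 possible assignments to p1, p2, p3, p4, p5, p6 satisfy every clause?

Satisfying assignments:
  p1=F p2=T p3=F p4=T p5=F p6=F
  p1=T p2=F p3=F p4=T p5=T p6=F
  p1=T p2=F p3=F p4=T p5=T p6=T
  p1=T p2=T p3=F p4=T p5=T p6=F
  p1=T p2=T p3=F p4=T p5=T p6=T
Count: 5.

5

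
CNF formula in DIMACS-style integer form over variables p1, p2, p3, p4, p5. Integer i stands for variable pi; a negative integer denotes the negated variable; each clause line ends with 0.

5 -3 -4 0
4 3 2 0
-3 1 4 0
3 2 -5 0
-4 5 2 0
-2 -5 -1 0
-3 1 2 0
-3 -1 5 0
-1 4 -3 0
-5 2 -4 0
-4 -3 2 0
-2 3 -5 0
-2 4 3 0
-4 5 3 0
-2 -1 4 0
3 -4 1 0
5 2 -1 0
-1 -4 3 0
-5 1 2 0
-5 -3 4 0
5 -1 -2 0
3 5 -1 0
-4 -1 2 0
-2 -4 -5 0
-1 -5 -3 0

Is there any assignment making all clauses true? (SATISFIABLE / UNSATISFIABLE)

UNSATISFIABLE

p3 = True:
  p1 = True:
    propagation gives p5=True; an empty clause results — contradiction.
  p1 = False:
    propagation gives p4=True, p5=True, p2=True; an empty clause results — contradiction.
p3 = False:
  p2 = True:
    propagation gives p5=False, p4=True; an empty clause results — contradiction.
  p2 = False:
    propagation gives p4=True, p5=False; an empty clause results — contradiction.
Every branch closes, so no satisfying assignment exists.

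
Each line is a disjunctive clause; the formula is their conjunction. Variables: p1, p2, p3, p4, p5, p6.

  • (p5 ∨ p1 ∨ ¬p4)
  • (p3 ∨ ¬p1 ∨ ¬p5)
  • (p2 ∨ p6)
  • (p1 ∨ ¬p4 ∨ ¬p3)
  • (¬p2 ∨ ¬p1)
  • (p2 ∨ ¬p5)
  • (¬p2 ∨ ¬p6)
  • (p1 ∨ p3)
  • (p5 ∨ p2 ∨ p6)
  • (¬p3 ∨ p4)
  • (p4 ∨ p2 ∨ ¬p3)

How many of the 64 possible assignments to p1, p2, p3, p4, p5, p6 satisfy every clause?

3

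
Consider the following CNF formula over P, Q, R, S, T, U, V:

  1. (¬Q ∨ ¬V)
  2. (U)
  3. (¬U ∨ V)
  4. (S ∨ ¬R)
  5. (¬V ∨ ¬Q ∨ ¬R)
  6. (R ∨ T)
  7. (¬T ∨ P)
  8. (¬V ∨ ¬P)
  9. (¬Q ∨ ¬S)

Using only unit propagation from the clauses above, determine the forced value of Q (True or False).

Unit clause (U) sets U = True.
From (¬U ∨ V) and U = True: V = True.
(¬V ∨ ¬Q): since V = True, the clause reduces to (¬Q). Q = False.

False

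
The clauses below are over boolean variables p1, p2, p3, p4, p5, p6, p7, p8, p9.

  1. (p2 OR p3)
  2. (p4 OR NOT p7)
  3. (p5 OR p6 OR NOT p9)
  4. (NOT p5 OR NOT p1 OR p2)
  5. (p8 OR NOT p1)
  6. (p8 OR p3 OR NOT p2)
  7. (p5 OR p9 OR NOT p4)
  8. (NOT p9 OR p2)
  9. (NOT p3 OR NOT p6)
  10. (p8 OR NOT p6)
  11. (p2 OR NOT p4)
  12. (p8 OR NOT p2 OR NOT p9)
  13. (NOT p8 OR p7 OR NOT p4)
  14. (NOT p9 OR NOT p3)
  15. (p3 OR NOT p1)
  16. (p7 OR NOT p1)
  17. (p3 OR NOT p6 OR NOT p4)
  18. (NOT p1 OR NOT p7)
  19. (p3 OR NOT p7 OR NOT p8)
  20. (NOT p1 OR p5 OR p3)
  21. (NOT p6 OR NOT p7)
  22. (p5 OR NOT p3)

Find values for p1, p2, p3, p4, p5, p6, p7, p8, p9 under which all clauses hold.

p1=False  p2=False  p3=True  p4=False  p5=True  p6=False  p7=False  p8=False  p9=False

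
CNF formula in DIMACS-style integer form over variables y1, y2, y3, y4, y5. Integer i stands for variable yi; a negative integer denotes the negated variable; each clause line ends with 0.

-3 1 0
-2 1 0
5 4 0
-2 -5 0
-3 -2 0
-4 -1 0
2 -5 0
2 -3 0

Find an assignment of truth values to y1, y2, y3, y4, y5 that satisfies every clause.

y3 occurs only negated in the remaining clauses — set y3 = False.
Try y1 = False.
  then y2 is forced to False.
  then y5 is forced to False.
  then y4 is forced to True.

y1 = 0, y2 = 0, y3 = 0, y4 = 1, y5 = 0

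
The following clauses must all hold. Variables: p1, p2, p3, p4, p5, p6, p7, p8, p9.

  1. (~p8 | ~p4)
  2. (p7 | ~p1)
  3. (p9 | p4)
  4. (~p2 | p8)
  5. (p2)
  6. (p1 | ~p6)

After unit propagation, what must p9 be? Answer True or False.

True

Unit clause (p2) sets p2 = True.
In (~p2 | p8), ~p2 is now false; p8 must hold, so p8 = True.
(~p8 | ~p4): since p8 = True, the clause reduces to (~p4). p4 = False.
(p4 | p9): since p4 = False, the clause reduces to (p9). p9 = True.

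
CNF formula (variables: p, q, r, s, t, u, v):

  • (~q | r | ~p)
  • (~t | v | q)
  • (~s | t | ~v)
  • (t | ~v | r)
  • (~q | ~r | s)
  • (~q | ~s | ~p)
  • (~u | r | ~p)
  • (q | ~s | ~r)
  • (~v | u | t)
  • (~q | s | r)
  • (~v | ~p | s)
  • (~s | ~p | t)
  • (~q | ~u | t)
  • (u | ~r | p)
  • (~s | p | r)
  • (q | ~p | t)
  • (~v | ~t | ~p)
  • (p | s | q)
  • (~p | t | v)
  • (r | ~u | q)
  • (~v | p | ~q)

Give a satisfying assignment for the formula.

p=F  q=T  r=T  s=T  t=T  u=T  v=F

Try p = False.
The remaining clauses are satisfied by q = True, r = True, s = True, t = True, u = True, v = False.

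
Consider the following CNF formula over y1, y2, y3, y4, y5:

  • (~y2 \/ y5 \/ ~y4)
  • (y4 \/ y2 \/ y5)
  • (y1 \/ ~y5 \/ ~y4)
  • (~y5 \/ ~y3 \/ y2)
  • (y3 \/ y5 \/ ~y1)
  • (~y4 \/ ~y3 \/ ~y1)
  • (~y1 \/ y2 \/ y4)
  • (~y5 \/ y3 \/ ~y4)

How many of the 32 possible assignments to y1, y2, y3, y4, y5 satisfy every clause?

10

Split on y4, then y5.
  y4=1, y5=1: a clause becomes empty — 0.
  y4=1, y5=0: remaining (y1,y2,y3) ∈ {(0,0,0); (0,0,1)} — 2.
  y4=0, y5=1: 5 of the 8 assignments to (y1,y2,y3) work.
  y4=0, y5=0: remaining (y1,y2,y3) ∈ {(0,1,0); (0,1,1); (1,1,1)} — 3.
Total: 0 + 2 + 5 + 3 = 10.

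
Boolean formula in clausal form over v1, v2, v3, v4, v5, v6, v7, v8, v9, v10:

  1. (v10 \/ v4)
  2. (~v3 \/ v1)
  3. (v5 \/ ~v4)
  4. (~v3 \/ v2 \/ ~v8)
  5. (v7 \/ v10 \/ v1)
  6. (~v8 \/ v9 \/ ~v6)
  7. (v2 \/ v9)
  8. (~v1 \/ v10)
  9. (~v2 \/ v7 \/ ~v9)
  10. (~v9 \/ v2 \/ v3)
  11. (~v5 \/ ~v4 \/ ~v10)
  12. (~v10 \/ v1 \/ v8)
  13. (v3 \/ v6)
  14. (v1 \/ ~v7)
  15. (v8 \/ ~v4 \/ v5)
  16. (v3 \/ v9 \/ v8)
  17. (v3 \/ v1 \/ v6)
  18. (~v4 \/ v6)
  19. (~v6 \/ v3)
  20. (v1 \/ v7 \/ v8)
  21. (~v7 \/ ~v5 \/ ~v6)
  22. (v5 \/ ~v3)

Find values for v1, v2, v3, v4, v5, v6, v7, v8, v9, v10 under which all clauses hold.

v1=True  v2=True  v3=True  v4=False  v5=True  v6=False  v7=True  v8=False  v9=False  v10=True

Check each clause:
  1. (v4 \/ v10) — v10 is true.
  2. (v1 \/ ~v3) — v1 is true.
  3. (~v4 \/ v5) — ~v4 is true.
  4. (~v3 \/ ~v8 \/ v2) — ~v8 is true.
  5. (v7 \/ v10 \/ v1) — v1 is true.
  6. (~v6 \/ ~v8 \/ v9) — ~v8 is true.
  7. (v9 \/ v2) — v2 is true.
  8. (v10 \/ ~v1) — v10 is true.
  9. (v7 \/ ~v9 \/ ~v2) — ~v9 is true.
  10. (v2 \/ v3 \/ ~v9) — v2 is true.
  11. (~v5 \/ ~v10 \/ ~v4) — ~v4 is true.
  12. (~v10 \/ v8 \/ v1) — v1 is true.
  13. (v3 \/ v6) — v3 is true.
  14. (v1 \/ ~v7) — v1 is true.
  15. (v5 \/ ~v4 \/ v8) — ~v4 is true.
  16. (v9 \/ v3 \/ v8) — v3 is true.
  17. (v1 \/ v3 \/ v6) — v1 is true.
  18. (~v4 \/ v6) — ~v4 is true.
  19. (~v6 \/ v3) — ~v6 is true.
  20. (v8 \/ v1 \/ v7) — v1 is true.
  21. (~v6 \/ ~v7 \/ ~v5) — ~v6 is true.
  22. (v5 \/ ~v3) — v5 is true.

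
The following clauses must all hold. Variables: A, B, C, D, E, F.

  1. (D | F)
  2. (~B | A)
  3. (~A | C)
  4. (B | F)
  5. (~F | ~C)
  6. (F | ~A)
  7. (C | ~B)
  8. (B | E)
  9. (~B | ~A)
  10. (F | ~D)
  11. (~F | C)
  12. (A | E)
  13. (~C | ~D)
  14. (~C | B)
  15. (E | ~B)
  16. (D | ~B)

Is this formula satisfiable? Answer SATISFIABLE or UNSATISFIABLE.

UNSATISFIABLE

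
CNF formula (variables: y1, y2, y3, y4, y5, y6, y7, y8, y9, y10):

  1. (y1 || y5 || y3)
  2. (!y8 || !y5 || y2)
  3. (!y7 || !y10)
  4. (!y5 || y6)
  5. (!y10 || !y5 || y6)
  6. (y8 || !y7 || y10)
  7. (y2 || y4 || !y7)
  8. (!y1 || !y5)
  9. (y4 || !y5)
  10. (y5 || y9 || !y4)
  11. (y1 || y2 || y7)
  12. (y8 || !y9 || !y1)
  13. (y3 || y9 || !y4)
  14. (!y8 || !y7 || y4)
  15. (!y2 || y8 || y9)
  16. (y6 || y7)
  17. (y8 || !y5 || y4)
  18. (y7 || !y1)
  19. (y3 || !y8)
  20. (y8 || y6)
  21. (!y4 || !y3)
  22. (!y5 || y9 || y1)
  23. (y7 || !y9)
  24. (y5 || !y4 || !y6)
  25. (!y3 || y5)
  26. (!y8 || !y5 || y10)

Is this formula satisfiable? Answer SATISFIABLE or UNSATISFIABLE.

UNSATISFIABLE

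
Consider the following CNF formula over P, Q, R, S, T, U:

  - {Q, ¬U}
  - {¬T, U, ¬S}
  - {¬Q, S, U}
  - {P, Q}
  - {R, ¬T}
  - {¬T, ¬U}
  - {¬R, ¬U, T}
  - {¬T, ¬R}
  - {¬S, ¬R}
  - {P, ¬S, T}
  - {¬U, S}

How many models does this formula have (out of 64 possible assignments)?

5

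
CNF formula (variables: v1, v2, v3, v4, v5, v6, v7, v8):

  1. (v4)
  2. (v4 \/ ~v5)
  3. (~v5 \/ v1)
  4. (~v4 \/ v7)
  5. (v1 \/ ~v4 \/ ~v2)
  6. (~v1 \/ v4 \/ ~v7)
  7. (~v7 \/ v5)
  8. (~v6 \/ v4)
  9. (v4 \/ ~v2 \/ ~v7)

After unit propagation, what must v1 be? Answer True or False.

(v4) is a unit clause: v4 = True.
(v7 \/ ~v4) with v4 = True leaves only v7, so v7 = True.
(~v7 \/ v5) with v7 = True leaves only v5, so v5 = True.
In (~v5 \/ v1), ~v5 is now false; v1 must hold, so v1 = True.

True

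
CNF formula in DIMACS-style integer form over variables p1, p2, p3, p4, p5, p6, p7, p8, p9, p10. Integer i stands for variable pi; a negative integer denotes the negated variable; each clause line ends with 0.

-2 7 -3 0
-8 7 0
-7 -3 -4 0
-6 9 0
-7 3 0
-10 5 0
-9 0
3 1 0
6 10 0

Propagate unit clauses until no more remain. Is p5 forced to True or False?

True

(¬p9) stands alone — p9 = False.
(p9 ∨ ¬p6) with p9 = False leaves only ¬p6, so p6 = False.
(p10 ∨ p6) with p6 = False leaves only p10, so p10 = True.
In (¬p10 ∨ p5), ¬p10 is now false; p5 must hold, so p5 = True.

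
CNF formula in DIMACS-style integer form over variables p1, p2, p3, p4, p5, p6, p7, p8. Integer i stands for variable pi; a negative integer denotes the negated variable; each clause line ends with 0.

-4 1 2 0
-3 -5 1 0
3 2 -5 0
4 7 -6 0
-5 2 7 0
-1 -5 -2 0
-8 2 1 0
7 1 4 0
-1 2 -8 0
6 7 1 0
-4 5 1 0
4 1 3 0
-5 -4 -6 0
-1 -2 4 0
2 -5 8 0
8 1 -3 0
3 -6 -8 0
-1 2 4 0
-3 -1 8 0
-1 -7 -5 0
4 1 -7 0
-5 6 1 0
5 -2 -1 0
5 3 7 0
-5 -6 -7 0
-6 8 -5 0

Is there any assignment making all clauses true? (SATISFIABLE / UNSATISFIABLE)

SATISFIABLE

Branch on p1: take p1 = True.
For the remaining variables, p2 = False, p3 = False, p4 = True, p5 = False, p6 = True, p7 = True, p8 = False works.
Every clause has at least one true literal under this assignment.
So p1=T, p2=F, p3=F, p4=T, p5=F, p6=T, p7=T, p8=F is a satisfying assignment.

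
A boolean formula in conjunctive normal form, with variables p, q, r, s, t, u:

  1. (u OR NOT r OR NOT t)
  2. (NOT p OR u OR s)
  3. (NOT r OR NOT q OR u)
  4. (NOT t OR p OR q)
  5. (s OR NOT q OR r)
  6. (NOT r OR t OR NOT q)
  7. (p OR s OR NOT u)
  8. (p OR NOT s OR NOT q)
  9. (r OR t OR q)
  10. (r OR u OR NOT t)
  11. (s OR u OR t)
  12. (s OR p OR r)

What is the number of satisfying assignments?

14

Case analysis on r and q:
  r=T, q=T: remaining (p,s,t,u) ∈ {(T,F,T,T); (T,T,T,T)} — 2.
  r=T, q=F: 7 of the 16 assignments to (p,s,t,u) work.
  r=F, q=T: remaining (p,s,t,u) ∈ {(T,T,F,F); (T,T,F,T); (T,T,T,T)} — 3.
  r=F, q=F: remaining (p,s,t,u) ∈ {(T,F,T,T); (T,T,T,T)} — 2.
Total: 2 + 7 + 3 + 2 = 14.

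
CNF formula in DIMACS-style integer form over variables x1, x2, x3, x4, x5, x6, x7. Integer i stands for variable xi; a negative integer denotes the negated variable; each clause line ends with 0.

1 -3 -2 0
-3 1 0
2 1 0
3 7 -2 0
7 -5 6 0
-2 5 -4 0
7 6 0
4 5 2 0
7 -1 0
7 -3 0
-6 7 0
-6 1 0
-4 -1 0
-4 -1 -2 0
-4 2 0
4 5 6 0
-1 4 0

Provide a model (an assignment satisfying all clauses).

x1=0, x2=1, x3=0, x4=0, x5=1, x6=0, x7=1

x7 occurs only positively in the remaining clauses — set x7 = True.
Try x1 = False.
  then x3 is forced to False.
  then x2 is forced to True.
  then x6 is forced to False.
Set x4 = False and propagate.
  then x5 is forced to True.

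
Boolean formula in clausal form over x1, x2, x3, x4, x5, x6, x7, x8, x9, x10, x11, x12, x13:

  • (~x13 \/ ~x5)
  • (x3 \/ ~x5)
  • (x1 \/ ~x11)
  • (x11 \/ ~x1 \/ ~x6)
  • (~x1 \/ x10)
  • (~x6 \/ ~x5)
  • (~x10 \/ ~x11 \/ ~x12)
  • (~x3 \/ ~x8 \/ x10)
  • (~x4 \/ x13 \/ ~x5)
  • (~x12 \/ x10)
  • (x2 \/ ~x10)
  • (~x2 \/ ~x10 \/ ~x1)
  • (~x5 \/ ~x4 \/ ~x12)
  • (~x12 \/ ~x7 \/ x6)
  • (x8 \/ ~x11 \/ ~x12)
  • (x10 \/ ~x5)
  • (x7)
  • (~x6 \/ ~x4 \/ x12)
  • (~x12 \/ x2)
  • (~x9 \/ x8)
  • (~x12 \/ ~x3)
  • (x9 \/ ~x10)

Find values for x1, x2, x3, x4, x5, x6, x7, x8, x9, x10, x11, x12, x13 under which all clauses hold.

x1 = False, x2 = True, x3 = True, x4 = False, x5 = False, x6 = False, x7 = True, x8 = False, x9 = False, x10 = False, x11 = False, x12 = False, x13 = False

Check each clause:
  1. (~x5 \/ ~x13) — ~x13 is true.
  2. (~x5 \/ x3) — x3 is true.
  3. (x1 \/ ~x11) — ~x11 is true.
  4. (~x6 \/ ~x1 \/ x11) — ~x6 is true.
  5. (~x1 \/ x10) — ~x1 is true.
  6. (~x5 \/ ~x6) — ~x6 is true.
  7. (~x12 \/ ~x10 \/ ~x11) — ~x12 is true.
  8. (x10 \/ ~x3 \/ ~x8) — ~x8 is true.
  9. (x13 \/ ~x5 \/ ~x4) — ~x5 is true.
  10. (~x12 \/ x10) — ~x12 is true.
  11. (~x10 \/ x2) — x2 is true.
  12. (~x1 \/ ~x2 \/ ~x10) — ~x10 is true.
  13. (~x12 \/ ~x5 \/ ~x4) — ~x5 is true.
  14. (~x12 \/ ~x7 \/ x6) — ~x12 is true.
  15. (~x11 \/ x8 \/ ~x12) — ~x12 is true.
  16. (x10 \/ ~x5) — ~x5 is true.
  17. (x7) — x7 is true.
  18. (~x6 \/ ~x4 \/ x12) — ~x6 is true.
  19. (x2 \/ ~x12) — x2 is true.
  20. (~x9 \/ x8) — ~x9 is true.
  21. (~x3 \/ ~x12) — ~x12 is true.
  22. (~x10 \/ x9) — ~x10 is true.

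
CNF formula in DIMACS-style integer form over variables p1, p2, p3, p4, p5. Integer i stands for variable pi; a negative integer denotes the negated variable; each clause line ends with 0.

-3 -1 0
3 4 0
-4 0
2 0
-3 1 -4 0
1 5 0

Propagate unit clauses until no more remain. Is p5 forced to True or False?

True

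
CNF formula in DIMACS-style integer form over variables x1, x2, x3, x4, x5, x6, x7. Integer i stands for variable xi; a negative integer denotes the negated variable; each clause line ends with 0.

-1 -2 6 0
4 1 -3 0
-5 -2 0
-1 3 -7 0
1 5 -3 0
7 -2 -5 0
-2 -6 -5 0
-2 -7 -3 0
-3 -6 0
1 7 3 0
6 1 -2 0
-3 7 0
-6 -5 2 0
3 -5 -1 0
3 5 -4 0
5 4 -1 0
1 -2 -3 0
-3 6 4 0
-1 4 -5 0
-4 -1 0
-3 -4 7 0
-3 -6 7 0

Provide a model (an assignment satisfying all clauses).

x1=False  x2=False  x3=False  x4=True  x5=True  x6=False  x7=True

Branch on x1: take x1 = False.
Set x2 = False and propagate.
Set x3 = False and propagate.
  then x7 is forced to True.
The remaining clauses are satisfied by x4 = True, x5 = True, x6 = False.
Every clause has at least one true literal under this assignment.
Check each clause:
  1. (~x2 \/ x6 \/ ~x1) — ~x1 is true.
  2. (x4 \/ ~x3 \/ x1) — x4 is true.
  3. (~x5 \/ ~x2) — ~x2 is true.
  4. (~x7 \/ x3 \/ ~x1) — ~x1 is true.
  5. (~x3 \/ x1 \/ x5) — ~x3 is true.
  6. (~x5 \/ x7 \/ ~x2) — ~x2 is true.
  7. (~x2 \/ ~x6 \/ ~x5) — ~x6 is true.
  8. (~x7 \/ ~x2 \/ ~x3) — ~x3 is true.
  9. (~x3 \/ ~x6) — ~x6 is true.
  10. (x7 \/ x1 \/ x3) — x7 is true.
  11. (~x2 \/ x1 \/ x6) — ~x2 is true.
  12. (x7 \/ ~x3) — ~x3 is true.
  13. (x2 \/ ~x5 \/ ~x6) — ~x6 is true.
  14. (~x5 \/ x3 \/ ~x1) — ~x1 is true.
  15. (x3 \/ x5 \/ ~x4) — x5 is true.
  16. (~x1 \/ x5 \/ x4) — x4 is true.
  17. (~x2 \/ x1 \/ ~x3) — ~x3 is true.
  18. (x4 \/ ~x3 \/ x6) — x4 is true.
  19. (x4 \/ ~x1 \/ ~x5) — x4 is true.
  20. (~x4 \/ ~x1) — ~x1 is true.
  21. (~x4 \/ x7 \/ ~x3) — ~x3 is true.
  22. (~x6 \/ ~x3 \/ x7) — ~x6 is true.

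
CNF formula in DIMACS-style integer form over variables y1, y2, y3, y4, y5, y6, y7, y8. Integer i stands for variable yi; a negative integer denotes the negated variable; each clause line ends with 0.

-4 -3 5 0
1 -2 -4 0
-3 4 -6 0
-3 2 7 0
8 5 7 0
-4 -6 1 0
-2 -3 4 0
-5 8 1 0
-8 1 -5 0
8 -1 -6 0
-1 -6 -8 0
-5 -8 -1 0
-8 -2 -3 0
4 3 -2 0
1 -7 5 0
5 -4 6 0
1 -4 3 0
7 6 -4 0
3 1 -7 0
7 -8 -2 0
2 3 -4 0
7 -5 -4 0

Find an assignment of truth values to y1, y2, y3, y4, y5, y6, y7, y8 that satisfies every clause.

y1 = T  y2 = F  y3 = F  y4 = F  y5 = F  y6 = F  y7 = T  y8 = T

Try y1 = True.
For the remaining variables, y2 = False, y3 = False, y4 = False, y5 = False, y6 = False, y7 = True, y8 = True works.
Every clause has at least one true literal under this assignment.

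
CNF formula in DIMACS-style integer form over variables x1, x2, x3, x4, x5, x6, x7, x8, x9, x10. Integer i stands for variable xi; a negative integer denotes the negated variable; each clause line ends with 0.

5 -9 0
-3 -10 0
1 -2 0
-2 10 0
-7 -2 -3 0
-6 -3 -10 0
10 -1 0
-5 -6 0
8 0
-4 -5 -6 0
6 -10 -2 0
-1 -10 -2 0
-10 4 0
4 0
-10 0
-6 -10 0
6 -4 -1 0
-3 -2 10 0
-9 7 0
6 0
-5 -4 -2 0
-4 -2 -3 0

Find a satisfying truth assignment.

x1=F  x2=F  x3=F  x4=T  x5=F  x6=T  x7=F  x8=T  x9=F  x10=F

Check each clause:
  1. (x5 ∨ ¬x9) — ¬x9 is true.
  2. (¬x10 ∨ ¬x3) — ¬x3 is true.
  3. (¬x2 ∨ x1) — ¬x2 is true.
  4. (¬x2 ∨ x10) — ¬x2 is true.
  5. (¬x7 ∨ ¬x3 ∨ ¬x2) — ¬x7 is true.
  6. (¬x3 ∨ ¬x6 ∨ ¬x10) — ¬x3 is true.
  7. (x10 ∨ ¬x1) — ¬x1 is true.
  8. (¬x5 ∨ ¬x6) — ¬x5 is true.
  9. (x8) — x8 is true.
  10. (¬x4 ∨ ¬x6 ∨ ¬x5) — ¬x5 is true.
  11. (¬x2 ∨ x6 ∨ ¬x10) — ¬x10 is true.
  12. (¬x2 ∨ ¬x1 ∨ ¬x10) — ¬x2 is true.
  13. (¬x10 ∨ x4) — x4 is true.
  14. (x4) — x4 is true.
  15. (¬x10) — ¬x10 is true.
  16. (¬x6 ∨ ¬x10) — ¬x10 is true.
  17. (x6 ∨ ¬x4 ∨ ¬x1) — x6 is true.
  18. (x10 ∨ ¬x2 ∨ ¬x3) — ¬x3 is true.
  19. (x7 ∨ ¬x9) — ¬x9 is true.
  20. (x6) — x6 is true.
  21. (¬x4 ∨ ¬x2 ∨ ¬x5) — ¬x5 is true.
  22. (¬x4 ∨ ¬x2 ∨ ¬x3) — ¬x3 is true.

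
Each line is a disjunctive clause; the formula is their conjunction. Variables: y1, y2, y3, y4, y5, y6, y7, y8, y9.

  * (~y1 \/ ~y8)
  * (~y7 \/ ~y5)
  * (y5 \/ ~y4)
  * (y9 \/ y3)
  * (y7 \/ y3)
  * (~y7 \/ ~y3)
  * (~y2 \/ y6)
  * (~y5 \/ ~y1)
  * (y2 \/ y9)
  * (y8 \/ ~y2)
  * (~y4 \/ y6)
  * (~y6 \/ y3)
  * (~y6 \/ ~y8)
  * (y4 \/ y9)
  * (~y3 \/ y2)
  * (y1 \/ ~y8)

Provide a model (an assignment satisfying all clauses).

Pure literal: y9 appears only positively; assign y9 = True.
Set y1 = False and propagate.
  then y8 is forced to False.
  then y2 is forced to False.
  then y3 is forced to False.
  then y7 is forced to True.
  then y5 is forced to False.
  then y4 is forced to False.
  then y6 is forced to False.
Every clause has at least one true literal under this assignment.

y1=F, y2=F, y3=F, y4=F, y5=F, y6=F, y7=T, y8=F, y9=T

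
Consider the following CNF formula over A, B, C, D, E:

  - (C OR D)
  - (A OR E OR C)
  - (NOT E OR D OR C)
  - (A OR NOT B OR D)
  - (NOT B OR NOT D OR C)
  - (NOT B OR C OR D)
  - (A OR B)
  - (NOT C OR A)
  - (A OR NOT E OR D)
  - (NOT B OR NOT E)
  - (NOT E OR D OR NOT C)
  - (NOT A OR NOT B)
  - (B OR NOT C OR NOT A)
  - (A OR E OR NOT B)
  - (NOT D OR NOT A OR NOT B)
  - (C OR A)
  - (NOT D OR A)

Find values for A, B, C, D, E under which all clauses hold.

A = T, B = F, C = F, D = T, E = F

Check each clause:
  1. (D OR C) — D is true.
  2. (A OR C OR E) — A is true.
  3. (D OR NOT E OR C) — D is true.
  4. (A OR NOT B OR D) — A is true.
  5. (C OR NOT D OR NOT B) — NOT B is true.
  6. (NOT B OR C OR D) — D is true.
  7. (B OR A) — A is true.
  8. (NOT C OR A) — A is true.
  9. (D OR NOT E OR A) — A is true.
  10. (NOT B OR NOT E) — NOT E is true.
  11. (NOT C OR D OR NOT E) — NOT E is true.
  12. (NOT A OR NOT B) — NOT B is true.
  13. (NOT C OR B OR NOT A) — NOT C is true.
  14. (E OR A OR NOT B) — A is true.
  15. (NOT A OR NOT B OR NOT D) — NOT B is true.
  16. (A OR C) — A is true.
  17. (NOT D OR A) — A is true.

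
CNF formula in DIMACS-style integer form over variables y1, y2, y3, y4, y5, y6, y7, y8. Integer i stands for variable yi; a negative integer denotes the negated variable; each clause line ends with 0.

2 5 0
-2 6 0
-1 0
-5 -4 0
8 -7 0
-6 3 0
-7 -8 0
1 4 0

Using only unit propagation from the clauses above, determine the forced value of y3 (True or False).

True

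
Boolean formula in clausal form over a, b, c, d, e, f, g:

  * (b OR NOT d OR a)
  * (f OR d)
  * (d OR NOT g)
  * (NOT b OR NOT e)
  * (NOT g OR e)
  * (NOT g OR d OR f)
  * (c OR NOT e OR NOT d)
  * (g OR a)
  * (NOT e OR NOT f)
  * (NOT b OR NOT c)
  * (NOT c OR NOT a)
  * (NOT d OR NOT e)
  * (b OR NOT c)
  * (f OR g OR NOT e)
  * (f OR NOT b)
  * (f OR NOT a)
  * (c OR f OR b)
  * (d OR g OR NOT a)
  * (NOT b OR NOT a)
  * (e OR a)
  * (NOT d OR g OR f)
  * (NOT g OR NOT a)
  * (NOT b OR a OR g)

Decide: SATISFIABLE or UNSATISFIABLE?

SATISFIABLE

Set a = True and propagate.
  then c is forced to False.
  then f is forced to True.
  then e is forced to False.
  then g is forced to False.
  then d is forced to True.
  then b is forced to False.
So a = T  b = F  c = F  d = T  e = F  f = T  g = F is a satisfying assignment.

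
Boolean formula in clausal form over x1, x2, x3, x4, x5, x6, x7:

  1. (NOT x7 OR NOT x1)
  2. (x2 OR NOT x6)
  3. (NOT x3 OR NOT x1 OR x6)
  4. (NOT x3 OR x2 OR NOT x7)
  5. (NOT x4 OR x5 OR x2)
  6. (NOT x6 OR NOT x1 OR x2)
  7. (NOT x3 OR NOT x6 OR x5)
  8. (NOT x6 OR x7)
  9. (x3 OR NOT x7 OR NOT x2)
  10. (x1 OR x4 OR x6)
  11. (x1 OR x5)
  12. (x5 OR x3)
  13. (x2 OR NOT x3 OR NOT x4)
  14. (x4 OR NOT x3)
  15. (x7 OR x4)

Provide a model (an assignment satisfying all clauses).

x5 occurs only positively in the remaining clauses — set x5 = True.
Try x1 = True.
  then x7 is forced to False.
  then x6 is forced to False.
  then x3 is forced to False.
  then x4 is forced to True.
x2 is now unconstrained; take x2 = False.
Every clause has at least one true literal under this assignment.

x1 = T, x2 = F, x3 = F, x4 = T, x5 = T, x6 = F, x7 = F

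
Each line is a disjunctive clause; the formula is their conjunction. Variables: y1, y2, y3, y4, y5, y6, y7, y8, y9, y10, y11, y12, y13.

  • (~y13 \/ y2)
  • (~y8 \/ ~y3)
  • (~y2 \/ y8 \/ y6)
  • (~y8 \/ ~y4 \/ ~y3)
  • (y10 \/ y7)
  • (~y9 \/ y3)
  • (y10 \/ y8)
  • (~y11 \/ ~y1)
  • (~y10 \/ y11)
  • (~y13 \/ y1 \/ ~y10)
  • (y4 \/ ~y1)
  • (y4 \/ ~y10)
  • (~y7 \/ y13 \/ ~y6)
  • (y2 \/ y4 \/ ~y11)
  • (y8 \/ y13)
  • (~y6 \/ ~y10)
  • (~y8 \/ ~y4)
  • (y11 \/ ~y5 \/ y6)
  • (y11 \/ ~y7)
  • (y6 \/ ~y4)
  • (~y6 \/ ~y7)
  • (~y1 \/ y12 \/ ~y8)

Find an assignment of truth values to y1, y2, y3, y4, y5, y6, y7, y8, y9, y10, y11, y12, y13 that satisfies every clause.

y1=False, y2=True, y3=False, y4=False, y5=True, y6=False, y7=True, y8=True, y9=False, y10=False, y11=True, y12=True, y13=True

y9 occurs only negated in the remaining clauses — set y9 = False.
Pure literal: y12 appears only positively; assign y12 = True.
Branch on y1: take y1 = False.
For the remaining variables, y2 = True, y3 = False, y4 = False, y5 = True, y6 = False, y7 = True, y8 = True, y10 = False, y11 = True, y13 = True works.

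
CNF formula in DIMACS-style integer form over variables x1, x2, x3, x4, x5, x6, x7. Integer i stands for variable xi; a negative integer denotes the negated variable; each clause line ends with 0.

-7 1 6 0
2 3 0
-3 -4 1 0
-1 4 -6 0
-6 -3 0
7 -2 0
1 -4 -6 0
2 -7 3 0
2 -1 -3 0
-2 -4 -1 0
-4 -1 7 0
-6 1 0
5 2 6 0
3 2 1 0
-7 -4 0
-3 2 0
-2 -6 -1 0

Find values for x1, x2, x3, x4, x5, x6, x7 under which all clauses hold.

x1=1  x2=1  x3=1  x4=0  x5=1  x6=0  x7=1

Pure literal: x5 appears only positively; assign x5 = True.
Try x1 = True.
Set x2 = True and propagate.
  then x7 is forced to True.
  then x4 is forced to False.
  then x6 is forced to False.
x3 is now unconstrained; take x3 = True.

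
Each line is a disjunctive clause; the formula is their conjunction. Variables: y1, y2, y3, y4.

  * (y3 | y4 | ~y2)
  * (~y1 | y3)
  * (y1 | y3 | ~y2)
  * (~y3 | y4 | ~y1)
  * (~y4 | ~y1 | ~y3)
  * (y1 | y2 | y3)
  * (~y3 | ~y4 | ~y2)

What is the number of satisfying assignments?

The models are:
  y1=F y2=F y3=T y4=F
  y1=F y2=F y3=T y4=T
  y1=F y2=T y3=T y4=F
That's 3 in total.

3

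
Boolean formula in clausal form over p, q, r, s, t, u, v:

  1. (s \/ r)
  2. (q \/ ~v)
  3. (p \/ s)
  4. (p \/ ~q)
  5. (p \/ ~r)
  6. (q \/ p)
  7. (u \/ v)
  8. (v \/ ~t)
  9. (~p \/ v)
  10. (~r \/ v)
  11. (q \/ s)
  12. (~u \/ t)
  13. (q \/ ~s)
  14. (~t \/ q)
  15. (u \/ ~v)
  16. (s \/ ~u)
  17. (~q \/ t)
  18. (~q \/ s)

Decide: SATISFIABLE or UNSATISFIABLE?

SATISFIABLE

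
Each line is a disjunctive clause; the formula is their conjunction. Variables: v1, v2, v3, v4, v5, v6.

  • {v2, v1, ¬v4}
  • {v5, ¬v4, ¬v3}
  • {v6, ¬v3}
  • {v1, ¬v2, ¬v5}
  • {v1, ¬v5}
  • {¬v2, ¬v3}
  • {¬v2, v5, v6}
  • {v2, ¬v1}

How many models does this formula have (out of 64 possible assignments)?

Split on v2, then v1.
  v2=1, v1=1: v4 free; 3 ways for (v3,v5,v6) × 2^1 = 6.
  v2=1, v1=0: remaining (v3,v4,v5,v6) ∈ {(0,0,0,1); (0,1,0,1)} — 2.
  v2=0, v1=1: a clause becomes empty — 0.
  v2=0, v1=0: remaining (v3,v4,v5,v6) ∈ {(0,0,0,0); (0,0,0,1); (1,0,0,1)} — 3.
Total: 6 + 2 + 0 + 3 = 11.

11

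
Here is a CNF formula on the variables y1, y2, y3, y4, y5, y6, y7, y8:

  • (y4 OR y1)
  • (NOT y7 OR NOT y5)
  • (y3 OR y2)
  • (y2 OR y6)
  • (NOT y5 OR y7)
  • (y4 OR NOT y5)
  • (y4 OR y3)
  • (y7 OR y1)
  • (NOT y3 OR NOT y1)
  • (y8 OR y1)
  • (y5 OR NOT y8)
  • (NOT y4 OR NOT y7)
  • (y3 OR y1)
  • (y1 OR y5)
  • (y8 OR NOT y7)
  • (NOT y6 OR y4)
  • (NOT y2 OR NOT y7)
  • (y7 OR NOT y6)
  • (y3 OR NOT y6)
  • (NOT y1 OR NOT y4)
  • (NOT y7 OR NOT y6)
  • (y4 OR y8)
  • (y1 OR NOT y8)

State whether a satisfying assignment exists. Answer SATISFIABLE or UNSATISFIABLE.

y1 = True:
  propagation gives y3=False, y2=True, y4=True; an empty clause results — contradiction.
y1 = False:
  propagation gives y4=True, y7=True; an empty clause results — contradiction.
Every branch closes, so no satisfying assignment exists.

UNSATISFIABLE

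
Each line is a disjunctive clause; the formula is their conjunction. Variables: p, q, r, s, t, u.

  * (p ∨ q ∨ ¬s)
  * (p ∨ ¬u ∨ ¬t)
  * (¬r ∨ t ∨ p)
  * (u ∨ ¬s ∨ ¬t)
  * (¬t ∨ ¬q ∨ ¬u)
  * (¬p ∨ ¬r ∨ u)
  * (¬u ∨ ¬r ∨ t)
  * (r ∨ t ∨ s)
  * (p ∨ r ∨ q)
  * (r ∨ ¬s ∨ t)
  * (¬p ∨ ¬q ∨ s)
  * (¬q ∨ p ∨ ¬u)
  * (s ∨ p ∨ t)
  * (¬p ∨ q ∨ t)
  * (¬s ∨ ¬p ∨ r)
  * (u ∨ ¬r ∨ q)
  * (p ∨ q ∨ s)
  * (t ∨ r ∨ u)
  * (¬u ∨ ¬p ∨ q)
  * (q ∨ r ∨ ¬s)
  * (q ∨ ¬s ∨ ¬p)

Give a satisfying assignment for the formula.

Branch on p: take p = False.
Set q = True and propagate.
  then u is forced to False.
Try r = False.
  then t is forced to True.
  then s is forced to False.
Every clause has at least one true literal under this assignment.
Check each clause:
  1. (q ∨ p ∨ ¬s) — q is true.
  2. (¬t ∨ p ∨ ¬u) — ¬u is true.
  3. (p ∨ t ∨ ¬r) — t is true.
  4. (u ∨ ¬s ∨ ¬t) — ¬s is true.
  5. (¬u ∨ ¬t ∨ ¬q) — ¬u is true.
  6. (¬r ∨ u ∨ ¬p) — ¬r is true.
  7. (¬r ∨ ¬u ∨ t) — ¬r is true.
  8. (t ∨ s ∨ r) — t is true.
  9. (p ∨ r ∨ q) — q is true.
  10. (¬s ∨ r ∨ t) — ¬s is true.
  11. (¬q ∨ s ∨ ¬p) — ¬p is true.
  12. (¬u ∨ ¬q ∨ p) — ¬u is true.
  13. (t ∨ s ∨ p) — t is true.
  14. (¬p ∨ t ∨ q) — q is true.
  15. (¬s ∨ r ∨ ¬p) — ¬s is true.
  16. (u ∨ ¬r ∨ q) — q is true.
  17. (s ∨ p ∨ q) — q is true.
  18. (r ∨ t ∨ u) — t is true.
  19. (q ∨ ¬u ∨ ¬p) — ¬u is true.
  20. (q ∨ ¬s ∨ r) — q is true.
  21. (¬p ∨ ¬s ∨ q) — q is true.

p=0, q=1, r=0, s=0, t=1, u=0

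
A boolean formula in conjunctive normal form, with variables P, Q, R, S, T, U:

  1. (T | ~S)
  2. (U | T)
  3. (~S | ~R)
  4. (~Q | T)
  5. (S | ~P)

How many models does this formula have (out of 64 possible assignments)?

Case analysis on S and T:
  S=1, T=1: forces R=0; P, Q, U free → 2^3 = 8.
  S=1, T=0: a clause becomes empty — 0.
  S=0, T=1: forces P=0; Q, R, U free → 2^3 = 8.
  S=0, T=0: remaining (P,Q,R,U) ∈ {(0,0,0,1); (0,0,1,1)} — 2.
Total: 8 + 0 + 8 + 2 = 18.

18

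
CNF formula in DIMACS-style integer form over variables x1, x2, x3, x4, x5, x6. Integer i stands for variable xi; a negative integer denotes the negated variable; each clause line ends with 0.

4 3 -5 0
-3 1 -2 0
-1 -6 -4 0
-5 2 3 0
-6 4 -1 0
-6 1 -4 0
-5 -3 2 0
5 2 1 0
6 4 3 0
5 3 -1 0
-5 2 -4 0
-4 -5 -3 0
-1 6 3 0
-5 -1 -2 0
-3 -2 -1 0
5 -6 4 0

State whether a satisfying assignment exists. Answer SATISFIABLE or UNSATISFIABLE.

SATISFIABLE

Try x1 = True.
Branch on x2: take x2 = False.
For the remaining variables, x3 = True, x4 = True, x5 = False, x6 = False works.
So x1=T  x2=F  x3=T  x4=T  x5=F  x6=F is a satisfying assignment.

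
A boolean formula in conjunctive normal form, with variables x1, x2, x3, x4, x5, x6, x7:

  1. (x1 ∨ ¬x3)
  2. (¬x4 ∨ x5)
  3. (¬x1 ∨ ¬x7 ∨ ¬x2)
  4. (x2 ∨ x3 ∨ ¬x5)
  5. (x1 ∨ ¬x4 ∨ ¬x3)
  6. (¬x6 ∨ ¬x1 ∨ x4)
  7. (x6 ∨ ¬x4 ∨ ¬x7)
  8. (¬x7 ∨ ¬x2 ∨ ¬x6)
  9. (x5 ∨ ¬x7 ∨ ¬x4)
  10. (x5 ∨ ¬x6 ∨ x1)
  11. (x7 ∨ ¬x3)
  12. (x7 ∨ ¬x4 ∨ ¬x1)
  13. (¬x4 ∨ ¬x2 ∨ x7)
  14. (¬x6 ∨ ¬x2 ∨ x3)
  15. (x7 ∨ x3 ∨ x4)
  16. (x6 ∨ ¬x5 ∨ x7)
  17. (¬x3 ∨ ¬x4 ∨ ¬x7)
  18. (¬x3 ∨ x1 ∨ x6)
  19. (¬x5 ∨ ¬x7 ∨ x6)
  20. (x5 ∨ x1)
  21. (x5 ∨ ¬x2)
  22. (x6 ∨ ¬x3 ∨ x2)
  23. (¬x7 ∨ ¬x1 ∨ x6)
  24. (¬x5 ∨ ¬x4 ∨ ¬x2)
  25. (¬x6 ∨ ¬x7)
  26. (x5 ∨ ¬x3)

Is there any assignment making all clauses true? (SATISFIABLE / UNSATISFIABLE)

UNSATISFIABLE

x7 = True:
  propagation gives x6=False, x4=False, x5=False, x1=True; an empty clause results — contradiction.
x7 = False:
  propagation gives x3=False, x4=True, x5=True, x2=True; an empty clause results — contradiction.
Every branch closes, so no satisfying assignment exists.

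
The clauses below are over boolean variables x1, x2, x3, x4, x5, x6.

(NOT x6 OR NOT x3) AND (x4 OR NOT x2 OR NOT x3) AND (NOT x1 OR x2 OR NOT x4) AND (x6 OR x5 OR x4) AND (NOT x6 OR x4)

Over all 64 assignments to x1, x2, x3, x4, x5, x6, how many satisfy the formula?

24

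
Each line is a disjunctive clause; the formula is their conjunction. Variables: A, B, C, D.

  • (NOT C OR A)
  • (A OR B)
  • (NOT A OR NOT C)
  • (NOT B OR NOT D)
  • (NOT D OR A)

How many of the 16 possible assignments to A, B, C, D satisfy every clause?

4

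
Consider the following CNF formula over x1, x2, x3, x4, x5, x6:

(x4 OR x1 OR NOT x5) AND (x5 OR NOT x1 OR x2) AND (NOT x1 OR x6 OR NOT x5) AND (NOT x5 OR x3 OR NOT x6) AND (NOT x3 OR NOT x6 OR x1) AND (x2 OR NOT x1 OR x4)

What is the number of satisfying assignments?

27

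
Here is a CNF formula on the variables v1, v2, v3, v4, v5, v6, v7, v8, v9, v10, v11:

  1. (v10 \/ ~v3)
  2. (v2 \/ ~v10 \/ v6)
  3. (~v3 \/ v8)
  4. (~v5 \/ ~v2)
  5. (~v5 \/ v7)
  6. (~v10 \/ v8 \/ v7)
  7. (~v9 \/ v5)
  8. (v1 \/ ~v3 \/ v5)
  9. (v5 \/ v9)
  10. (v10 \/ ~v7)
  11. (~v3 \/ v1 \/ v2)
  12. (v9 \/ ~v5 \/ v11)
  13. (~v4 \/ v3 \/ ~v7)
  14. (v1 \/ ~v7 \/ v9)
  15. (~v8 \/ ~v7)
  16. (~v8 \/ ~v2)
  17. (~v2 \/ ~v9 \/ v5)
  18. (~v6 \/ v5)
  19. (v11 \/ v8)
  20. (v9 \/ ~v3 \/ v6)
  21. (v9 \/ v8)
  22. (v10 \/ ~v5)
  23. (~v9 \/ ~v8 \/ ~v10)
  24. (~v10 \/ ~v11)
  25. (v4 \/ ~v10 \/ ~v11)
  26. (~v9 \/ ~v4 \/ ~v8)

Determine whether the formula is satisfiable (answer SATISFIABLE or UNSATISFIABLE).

UNSATISFIABLE

v5 = True:
  propagation gives v2=False, v7=True, v10=True, v6=True; an empty clause results — contradiction.
v5 = False:
  propagation gives v9=False; an empty clause results — contradiction.
Every branch closes, so no satisfying assignment exists.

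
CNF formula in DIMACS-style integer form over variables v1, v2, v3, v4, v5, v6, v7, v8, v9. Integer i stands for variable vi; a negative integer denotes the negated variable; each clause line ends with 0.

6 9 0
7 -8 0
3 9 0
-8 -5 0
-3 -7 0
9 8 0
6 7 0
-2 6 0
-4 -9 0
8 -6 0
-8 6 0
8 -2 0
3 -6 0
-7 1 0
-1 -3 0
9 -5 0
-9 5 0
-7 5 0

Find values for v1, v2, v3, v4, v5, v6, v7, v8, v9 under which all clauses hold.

v1 = True, v2 = False, v3 = False, v4 = False, v5 = True, v6 = False, v7 = True, v8 = False, v9 = True

Check each clause:
  1. (v9 \/ v6) — v9 is true.
  2. (v7 \/ ~v8) — ~v8 is true.
  3. (v9 \/ v3) — v9 is true.
  4. (~v5 \/ ~v8) — ~v8 is true.
  5. (~v3 \/ ~v7) — ~v3 is true.
  6. (v9 \/ v8) — v9 is true.
  7. (v7 \/ v6) — v7 is true.
  8. (~v2 \/ v6) — ~v2 is true.
  9. (~v9 \/ ~v4) — ~v4 is true.
  10. (v8 \/ ~v6) — ~v6 is true.
  11. (v6 \/ ~v8) — ~v8 is true.
  12. (v8 \/ ~v2) — ~v2 is true.
  13. (~v6 \/ v3) — ~v6 is true.
  14. (~v7 \/ v1) — v1 is true.
  15. (~v1 \/ ~v3) — ~v3 is true.
  16. (v9 \/ ~v5) — v9 is true.
  17. (~v9 \/ v5) — v5 is true.
  18. (v5 \/ ~v7) — v5 is true.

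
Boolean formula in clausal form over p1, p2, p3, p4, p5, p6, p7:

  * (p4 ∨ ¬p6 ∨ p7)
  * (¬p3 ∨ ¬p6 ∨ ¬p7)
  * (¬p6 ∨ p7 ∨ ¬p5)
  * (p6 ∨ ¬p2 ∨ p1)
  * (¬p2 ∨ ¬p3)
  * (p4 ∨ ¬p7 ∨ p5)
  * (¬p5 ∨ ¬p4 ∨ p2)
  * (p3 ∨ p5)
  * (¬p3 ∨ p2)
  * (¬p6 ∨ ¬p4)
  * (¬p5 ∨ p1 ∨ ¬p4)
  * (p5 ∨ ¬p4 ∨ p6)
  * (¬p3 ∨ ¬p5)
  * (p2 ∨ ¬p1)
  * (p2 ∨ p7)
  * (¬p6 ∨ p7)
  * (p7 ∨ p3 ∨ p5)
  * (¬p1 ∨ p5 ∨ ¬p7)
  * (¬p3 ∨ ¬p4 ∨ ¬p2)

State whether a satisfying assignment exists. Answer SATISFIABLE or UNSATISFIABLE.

Branch on p1: take p1 = True.
  then p2 is forced to True.
  then p3 is forced to False.
  then p5 is forced to True.
Branch on p4: take p4 = False.
The remaining clauses are satisfied by p6 = False, p7 = False.
So p1 = True, p2 = True, p3 = False, p4 = False, p5 = True, p6 = False, p7 = False is a satisfying assignment.

SATISFIABLE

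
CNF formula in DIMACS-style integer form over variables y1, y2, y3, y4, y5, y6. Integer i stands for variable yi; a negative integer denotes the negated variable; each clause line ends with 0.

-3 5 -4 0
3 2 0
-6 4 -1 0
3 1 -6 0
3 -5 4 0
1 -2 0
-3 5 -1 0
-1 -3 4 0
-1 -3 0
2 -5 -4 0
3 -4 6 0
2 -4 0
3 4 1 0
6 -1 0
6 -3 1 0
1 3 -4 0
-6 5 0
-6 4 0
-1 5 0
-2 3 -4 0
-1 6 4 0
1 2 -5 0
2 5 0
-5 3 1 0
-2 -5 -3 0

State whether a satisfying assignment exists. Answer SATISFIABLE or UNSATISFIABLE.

UNSATISFIABLE

y1 = True:
  propagation gives y3=False, y2=True, y6=True, y4=True; an empty clause results — contradiction.
y1 = False:
  propagation gives y2=False, y3=True, y4=False, y6=True; an empty clause results — contradiction.
Every branch closes, so no satisfying assignment exists.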